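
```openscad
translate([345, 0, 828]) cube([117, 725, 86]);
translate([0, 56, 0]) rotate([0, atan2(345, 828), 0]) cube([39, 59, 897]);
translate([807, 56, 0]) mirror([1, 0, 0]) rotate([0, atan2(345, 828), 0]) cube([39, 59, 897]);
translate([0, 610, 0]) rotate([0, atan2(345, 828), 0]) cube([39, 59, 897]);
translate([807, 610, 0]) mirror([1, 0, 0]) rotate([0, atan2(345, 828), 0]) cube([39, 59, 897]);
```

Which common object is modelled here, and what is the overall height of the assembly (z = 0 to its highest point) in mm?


A sawhorse. The overall height is 914 mm.

A beam across two mirrored pairs of raked legs — a sawhorse. The beam's underside is at z = 828 (matching the legs' vertical rise in atan2(345, 828)) and the beam is 86 mm tall, so its top is at 828 + 86 = 914 mm. The raked legs top out at the beam's underside, so that is the highest point.


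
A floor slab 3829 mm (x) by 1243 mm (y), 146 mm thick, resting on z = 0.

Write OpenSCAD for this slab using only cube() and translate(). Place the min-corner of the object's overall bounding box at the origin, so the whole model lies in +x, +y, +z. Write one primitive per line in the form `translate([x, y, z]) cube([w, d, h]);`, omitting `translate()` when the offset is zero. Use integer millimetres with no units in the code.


cube([3829, 1243, 146]);


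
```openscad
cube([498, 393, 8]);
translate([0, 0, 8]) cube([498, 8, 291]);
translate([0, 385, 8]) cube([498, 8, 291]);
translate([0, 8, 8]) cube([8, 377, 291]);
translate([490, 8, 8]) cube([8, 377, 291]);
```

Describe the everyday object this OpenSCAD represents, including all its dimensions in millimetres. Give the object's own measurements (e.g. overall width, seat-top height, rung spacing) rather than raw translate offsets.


An open-topped rectangular box: outside dimensions 498×393×299 mm, with a uniform wall and base thickness of 8 mm. The base is a full 498×393 slab on the floor; four walls sit on top of the base. The front and back walls (the −y and +y sides) span the full width; the two side walls fit between them.


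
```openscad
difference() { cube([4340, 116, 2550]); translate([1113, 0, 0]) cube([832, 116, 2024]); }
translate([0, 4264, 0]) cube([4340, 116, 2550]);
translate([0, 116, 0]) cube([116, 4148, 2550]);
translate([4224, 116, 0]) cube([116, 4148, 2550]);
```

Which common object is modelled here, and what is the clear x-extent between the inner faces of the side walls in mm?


A single room. The interior width is 4108 mm.

Four walls enclosing a rectangle with a door in the front wall — a room. Outside width 4340 minus two 116 mm walls gives 4108 mm.


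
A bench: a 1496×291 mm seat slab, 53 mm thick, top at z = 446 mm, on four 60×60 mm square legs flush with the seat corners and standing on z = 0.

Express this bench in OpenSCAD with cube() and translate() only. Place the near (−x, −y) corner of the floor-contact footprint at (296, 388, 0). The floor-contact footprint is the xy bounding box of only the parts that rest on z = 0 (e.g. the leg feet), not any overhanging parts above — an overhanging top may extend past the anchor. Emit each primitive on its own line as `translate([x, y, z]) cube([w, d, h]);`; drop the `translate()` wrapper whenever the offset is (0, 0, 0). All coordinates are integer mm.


translate([296, 388, 393]) cube([1496, 291, 53]);
translate([296, 388, 0]) cube([60, 60, 393]);
translate([296, 619, 0]) cube([60, 60, 393]);
translate([1732, 388, 0]) cube([60, 60, 393]);
translate([1732, 619, 0]) cube([60, 60, 393]);


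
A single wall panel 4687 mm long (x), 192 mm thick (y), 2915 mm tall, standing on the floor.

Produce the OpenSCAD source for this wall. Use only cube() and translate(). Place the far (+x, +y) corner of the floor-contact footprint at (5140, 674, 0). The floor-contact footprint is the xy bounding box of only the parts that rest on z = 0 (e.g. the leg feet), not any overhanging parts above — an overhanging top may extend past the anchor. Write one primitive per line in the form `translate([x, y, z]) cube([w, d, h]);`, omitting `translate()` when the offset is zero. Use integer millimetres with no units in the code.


translate([453, 482, 0]) cube([4687, 192, 2915]);


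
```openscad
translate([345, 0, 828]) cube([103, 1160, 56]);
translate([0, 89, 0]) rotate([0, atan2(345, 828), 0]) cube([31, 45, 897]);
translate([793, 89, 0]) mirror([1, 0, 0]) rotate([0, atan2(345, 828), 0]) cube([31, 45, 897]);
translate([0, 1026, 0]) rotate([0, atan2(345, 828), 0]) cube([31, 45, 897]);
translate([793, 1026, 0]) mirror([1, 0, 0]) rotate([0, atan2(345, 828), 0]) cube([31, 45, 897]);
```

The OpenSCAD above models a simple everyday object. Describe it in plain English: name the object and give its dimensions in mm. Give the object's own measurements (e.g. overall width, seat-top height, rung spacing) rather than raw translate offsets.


A sawhorse. A 103×1160×56 mm beam (x, y, z) sits on two A-frame leg pairs. Each pair is two raked legs of 31×45 mm section (45 mm along y) splaying symmetrically in x. Each leg rises 828 mm vertically over 345 mm of horizontal reach and is 897 mm long along its own axis. Every leg's outer bottom edge rests on the floor and its outer top edge meets a bottom edge of the beam — the left legs (tilting toward +x) meet the beam's −x bottom edge, the right legs (their mirror images, tilting toward −x) meet its +x bottom edge — so the leg tops tuck under the beam, the beam's underside is 828 mm above the floor, and the feet are 793 mm apart outside-to-outside with the beam centred between them. The two leg pairs are set in 89 mm from either end of the beam.


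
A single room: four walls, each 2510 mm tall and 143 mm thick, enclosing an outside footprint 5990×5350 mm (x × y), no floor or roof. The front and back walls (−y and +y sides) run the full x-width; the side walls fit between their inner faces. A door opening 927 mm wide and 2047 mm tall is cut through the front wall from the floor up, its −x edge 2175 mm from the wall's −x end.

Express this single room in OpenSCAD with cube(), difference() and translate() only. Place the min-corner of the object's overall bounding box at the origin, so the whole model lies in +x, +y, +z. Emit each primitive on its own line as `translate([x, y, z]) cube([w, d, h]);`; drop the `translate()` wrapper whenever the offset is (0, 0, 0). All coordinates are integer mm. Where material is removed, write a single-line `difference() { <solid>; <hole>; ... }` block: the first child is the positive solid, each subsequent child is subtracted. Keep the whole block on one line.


difference() { cube([5990, 143, 2510]); translate([2175, 0, 0]) cube([927, 143, 2047]); }
translate([0, 5207, 0]) cube([5990, 143, 2510]);
translate([0, 143, 0]) cube([143, 5064, 2510]);
translate([5847, 143, 0]) cube([143, 5064, 2510]);


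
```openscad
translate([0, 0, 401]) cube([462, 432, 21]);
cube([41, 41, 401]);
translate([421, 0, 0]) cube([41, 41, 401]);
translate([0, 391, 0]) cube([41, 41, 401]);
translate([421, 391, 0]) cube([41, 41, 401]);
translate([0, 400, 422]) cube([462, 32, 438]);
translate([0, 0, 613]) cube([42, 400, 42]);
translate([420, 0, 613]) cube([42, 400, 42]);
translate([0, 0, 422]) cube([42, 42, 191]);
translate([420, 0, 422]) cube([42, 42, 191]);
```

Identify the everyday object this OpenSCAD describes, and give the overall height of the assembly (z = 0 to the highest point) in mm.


A chair. The overall height is 860 mm.

A slab on four corner posts with a tall panel at the back — a chair. The seat slab sits at z = 401 with thickness 21, and the 438 mm backrest starts at the seat top, so the overall height is 401 + 21 + 438 = 860 mm.


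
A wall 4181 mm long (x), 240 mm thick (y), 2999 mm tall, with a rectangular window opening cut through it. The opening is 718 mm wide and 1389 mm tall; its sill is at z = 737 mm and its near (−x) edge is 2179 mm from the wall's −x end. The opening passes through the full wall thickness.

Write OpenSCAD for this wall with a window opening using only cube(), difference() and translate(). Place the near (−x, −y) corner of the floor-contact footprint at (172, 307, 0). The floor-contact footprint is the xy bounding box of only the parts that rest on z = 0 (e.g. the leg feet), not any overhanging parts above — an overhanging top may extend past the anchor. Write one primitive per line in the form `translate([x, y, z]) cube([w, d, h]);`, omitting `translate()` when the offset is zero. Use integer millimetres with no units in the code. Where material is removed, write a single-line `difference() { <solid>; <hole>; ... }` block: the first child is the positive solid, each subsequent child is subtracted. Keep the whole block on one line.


difference() { translate([172, 307, 0]) cube([4181, 240, 2999]); translate([2351, 307, 737]) cube([718, 240, 1389]); }


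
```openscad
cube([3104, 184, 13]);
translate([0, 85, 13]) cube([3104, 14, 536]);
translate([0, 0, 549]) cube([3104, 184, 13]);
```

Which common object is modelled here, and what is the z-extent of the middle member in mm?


An I-beam. The web height is 536 mm.

Two wide flanges with a thin centred web — an I-beam. Overall 562 mm minus two 13 mm flanges gives a web of 562 − 2·13 = 536 mm.


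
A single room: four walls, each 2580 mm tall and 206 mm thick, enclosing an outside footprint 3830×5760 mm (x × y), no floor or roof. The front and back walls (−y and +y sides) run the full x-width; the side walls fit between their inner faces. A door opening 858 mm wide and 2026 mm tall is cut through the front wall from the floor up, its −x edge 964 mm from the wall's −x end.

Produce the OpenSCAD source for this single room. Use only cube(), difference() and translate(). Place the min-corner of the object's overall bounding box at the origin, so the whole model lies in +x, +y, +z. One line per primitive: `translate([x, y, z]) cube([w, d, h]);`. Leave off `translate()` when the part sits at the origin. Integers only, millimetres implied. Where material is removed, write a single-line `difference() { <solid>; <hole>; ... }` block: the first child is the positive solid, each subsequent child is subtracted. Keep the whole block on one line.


difference() { cube([3830, 206, 2580]); translate([964, 0, 0]) cube([858, 206, 2026]); }
translate([0, 5554, 0]) cube([3830, 206, 2580]);
translate([0, 206, 0]) cube([206, 5348, 2580]);
translate([3624, 206, 0]) cube([206, 5348, 2580]);


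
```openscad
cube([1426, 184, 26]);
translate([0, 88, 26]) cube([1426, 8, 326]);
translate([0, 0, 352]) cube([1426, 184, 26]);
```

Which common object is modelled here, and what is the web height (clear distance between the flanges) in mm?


An I-beam. The web height is 326 mm.

Two wide flanges with a thin centred web — an I-beam. Overall 378 mm minus two 26 mm flanges gives a web of 378 − 2·26 = 326 mm.


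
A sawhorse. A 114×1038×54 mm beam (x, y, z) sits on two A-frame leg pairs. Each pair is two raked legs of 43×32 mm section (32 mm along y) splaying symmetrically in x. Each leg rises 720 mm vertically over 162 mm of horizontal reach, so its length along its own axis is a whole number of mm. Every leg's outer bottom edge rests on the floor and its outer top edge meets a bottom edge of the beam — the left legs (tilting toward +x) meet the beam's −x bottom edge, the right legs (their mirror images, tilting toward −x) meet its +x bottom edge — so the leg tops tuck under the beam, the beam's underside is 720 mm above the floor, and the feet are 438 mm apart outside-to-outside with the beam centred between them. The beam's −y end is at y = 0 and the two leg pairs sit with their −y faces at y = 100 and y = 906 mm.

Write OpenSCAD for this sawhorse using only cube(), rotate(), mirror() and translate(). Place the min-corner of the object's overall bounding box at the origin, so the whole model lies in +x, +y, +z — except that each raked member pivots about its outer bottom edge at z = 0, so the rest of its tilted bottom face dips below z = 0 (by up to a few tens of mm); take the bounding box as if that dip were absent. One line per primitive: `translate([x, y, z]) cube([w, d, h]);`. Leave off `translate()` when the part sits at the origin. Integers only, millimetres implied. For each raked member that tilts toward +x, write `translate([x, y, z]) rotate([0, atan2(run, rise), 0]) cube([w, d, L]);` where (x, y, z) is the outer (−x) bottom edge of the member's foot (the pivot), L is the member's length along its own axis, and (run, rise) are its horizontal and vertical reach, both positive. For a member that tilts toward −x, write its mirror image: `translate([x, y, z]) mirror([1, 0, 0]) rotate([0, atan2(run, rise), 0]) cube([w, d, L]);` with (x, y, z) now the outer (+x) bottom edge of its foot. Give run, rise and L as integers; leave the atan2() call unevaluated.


translate([162, 0, 720]) cube([114, 1038, 54]);
translate([0, 100, 0]) rotate([0, atan2(162, 720), 0]) cube([43, 32, 738]);
translate([438, 100, 0]) mirror([1, 0, 0]) rotate([0, atan2(162, 720), 0]) cube([43, 32, 738]);
translate([0, 906, 0]) rotate([0, atan2(162, 720), 0]) cube([43, 32, 738]);
translate([438, 906, 0]) mirror([1, 0, 0]) rotate([0, atan2(162, 720), 0]) cube([43, 32, 738]);


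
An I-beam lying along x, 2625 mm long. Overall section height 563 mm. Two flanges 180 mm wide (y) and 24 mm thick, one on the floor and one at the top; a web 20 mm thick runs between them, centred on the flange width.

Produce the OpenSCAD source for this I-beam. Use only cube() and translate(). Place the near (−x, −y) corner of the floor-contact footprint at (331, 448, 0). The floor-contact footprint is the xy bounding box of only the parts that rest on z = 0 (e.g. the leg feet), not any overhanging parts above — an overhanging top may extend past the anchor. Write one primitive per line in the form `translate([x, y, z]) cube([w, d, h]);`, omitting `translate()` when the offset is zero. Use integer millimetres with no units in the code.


translate([331, 448, 0]) cube([2625, 180, 24]);
translate([331, 528, 24]) cube([2625, 20, 515]);
translate([331, 448, 539]) cube([2625, 180, 24]);


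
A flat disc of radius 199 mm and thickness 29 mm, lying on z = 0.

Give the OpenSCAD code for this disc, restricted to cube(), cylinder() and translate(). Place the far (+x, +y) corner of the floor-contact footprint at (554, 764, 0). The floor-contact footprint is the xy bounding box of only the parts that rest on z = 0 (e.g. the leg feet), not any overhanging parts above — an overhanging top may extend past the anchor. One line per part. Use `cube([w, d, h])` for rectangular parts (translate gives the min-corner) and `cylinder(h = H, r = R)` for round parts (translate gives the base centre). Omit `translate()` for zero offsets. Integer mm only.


translate([355, 565, 0]) cylinder(h = 29, r = 199);


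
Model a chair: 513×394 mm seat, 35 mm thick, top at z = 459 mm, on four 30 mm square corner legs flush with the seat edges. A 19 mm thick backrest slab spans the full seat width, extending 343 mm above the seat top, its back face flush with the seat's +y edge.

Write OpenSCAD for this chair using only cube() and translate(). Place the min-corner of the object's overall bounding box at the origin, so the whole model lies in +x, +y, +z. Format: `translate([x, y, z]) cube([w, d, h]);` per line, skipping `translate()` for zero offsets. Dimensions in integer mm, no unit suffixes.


translate([0, 0, 424]) cube([513, 394, 35]);
cube([30, 30, 424]);
translate([483, 0, 0]) cube([30, 30, 424]);
translate([0, 364, 0]) cube([30, 30, 424]);
translate([483, 364, 0]) cube([30, 30, 424]);
translate([0, 375, 459]) cube([513, 19, 343]);


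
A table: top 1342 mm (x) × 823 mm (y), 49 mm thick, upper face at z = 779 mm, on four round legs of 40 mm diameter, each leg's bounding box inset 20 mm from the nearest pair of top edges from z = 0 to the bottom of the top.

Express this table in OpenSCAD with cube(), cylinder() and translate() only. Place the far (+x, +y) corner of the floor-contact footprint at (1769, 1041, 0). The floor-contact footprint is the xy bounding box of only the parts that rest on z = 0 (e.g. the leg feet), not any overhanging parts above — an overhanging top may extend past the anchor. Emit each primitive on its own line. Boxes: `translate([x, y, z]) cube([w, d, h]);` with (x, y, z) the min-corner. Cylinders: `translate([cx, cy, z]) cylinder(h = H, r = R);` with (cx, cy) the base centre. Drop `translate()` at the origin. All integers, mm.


// leg_h = 779 - 49 = 730
translate([447, 238, 730]) cube([1342, 823, 49]);
translate([487, 278, 0]) cylinder(h = 730, r = 20);
translate([1749, 278, 0]) cylinder(h = 730, r = 20);
translate([487, 1021, 0]) cylinder(h = 730, r = 20);
translate([1749, 1021, 0]) cylinder(h = 730, r = 20);


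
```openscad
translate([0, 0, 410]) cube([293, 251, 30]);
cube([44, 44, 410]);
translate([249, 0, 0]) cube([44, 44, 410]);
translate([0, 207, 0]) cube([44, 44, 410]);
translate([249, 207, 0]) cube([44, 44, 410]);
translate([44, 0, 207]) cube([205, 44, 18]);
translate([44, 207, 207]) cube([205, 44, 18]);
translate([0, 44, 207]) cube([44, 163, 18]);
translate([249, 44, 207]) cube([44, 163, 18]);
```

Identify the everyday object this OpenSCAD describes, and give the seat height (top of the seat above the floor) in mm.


A stool. The seat height is 440 mm.

A 293×251×30 slab at z = 410 on four corner posts — a stool. The seat top is 410 + 30 = 440 mm.


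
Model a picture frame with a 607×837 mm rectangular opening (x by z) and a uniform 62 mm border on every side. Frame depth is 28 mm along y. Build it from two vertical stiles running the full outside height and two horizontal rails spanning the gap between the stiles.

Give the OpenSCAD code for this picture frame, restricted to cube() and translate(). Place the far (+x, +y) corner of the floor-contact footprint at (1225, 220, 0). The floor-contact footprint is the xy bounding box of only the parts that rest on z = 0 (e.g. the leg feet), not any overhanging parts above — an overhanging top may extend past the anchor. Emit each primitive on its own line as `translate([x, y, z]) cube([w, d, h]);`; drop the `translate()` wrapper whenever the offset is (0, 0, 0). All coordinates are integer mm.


translate([494, 192, 0]) cube([62, 28, 961]);
translate([1163, 192, 0]) cube([62, 28, 961]);
translate([556, 192, 0]) cube([607, 28, 62]);
translate([556, 192, 899]) cube([607, 28, 62]);


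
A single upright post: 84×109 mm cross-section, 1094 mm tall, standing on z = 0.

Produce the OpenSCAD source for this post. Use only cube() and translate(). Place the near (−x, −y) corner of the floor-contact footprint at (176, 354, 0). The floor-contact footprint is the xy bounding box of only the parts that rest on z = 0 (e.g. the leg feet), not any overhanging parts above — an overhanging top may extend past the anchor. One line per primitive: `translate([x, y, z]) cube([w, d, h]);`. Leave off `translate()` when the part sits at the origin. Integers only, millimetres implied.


translate([176, 354, 0]) cube([84, 109, 1094]);


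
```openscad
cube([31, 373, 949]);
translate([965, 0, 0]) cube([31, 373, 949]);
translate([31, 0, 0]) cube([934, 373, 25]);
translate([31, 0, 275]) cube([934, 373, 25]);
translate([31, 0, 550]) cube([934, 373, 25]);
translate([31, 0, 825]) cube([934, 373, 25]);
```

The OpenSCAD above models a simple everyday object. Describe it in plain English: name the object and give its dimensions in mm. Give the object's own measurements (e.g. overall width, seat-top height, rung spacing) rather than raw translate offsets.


An open bookshelf. Two side panels, each 31 mm thick, 373 mm deep and 949 mm tall, stand 996 mm apart (outside-to-outside). Between them sit 4 shelves, each 25 mm thick and 373 mm deep, spanning the full gap between the sides. The bottom shelf rests on the floor (its underside at z = 0) and the clear gap between one shelf's top and the next shelf's underside is 250 mm.


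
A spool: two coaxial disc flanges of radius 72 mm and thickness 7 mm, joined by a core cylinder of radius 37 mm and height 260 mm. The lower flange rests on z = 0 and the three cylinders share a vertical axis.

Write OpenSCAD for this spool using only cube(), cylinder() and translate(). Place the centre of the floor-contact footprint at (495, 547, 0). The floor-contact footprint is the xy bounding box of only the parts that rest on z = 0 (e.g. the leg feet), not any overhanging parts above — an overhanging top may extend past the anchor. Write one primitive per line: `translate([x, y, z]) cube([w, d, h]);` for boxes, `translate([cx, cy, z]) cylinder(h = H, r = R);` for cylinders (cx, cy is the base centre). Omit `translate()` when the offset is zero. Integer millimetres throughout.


translate([495, 547, 0]) cylinder(h = 7, r = 72);
translate([495, 547, 7]) cylinder(h = 260, r = 37);
translate([495, 547, 267]) cylinder(h = 7, r = 72);


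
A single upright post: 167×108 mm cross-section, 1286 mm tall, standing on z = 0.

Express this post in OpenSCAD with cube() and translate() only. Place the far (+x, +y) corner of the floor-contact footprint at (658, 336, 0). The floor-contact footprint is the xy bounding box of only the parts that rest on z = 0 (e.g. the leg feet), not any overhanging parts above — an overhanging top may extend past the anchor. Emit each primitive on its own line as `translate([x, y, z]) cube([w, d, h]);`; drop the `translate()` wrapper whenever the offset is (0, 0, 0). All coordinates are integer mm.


translate([491, 228, 0]) cube([167, 108, 1286]);


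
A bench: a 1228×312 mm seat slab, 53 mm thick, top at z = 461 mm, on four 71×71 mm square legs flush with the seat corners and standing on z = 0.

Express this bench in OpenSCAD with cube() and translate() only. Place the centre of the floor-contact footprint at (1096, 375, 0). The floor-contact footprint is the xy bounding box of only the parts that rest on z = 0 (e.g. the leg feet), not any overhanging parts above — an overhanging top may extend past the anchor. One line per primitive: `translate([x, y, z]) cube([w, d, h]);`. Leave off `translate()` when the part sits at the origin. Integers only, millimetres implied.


// leg_h = 461 − 53 = 408
translate([482, 219, 408]) cube([1228, 312, 53]);
translate([482, 219, 0]) cube([71, 71, 408]);
translate([482, 460, 0]) cube([71, 71, 408]);
translate([1639, 219, 0]) cube([71, 71, 408]);
translate([1639, 460, 0]) cube([71, 71, 408]);


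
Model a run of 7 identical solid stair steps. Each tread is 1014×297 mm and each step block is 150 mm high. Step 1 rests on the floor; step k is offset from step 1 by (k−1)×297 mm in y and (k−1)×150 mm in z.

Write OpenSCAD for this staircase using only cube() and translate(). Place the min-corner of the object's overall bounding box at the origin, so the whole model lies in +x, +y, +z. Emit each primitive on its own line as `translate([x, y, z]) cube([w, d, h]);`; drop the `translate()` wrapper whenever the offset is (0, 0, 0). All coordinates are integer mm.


cube([1014, 297, 150]);
translate([0, 297, 150]) cube([1014, 297, 150]);
translate([0, 594, 300]) cube([1014, 297, 150]);
translate([0, 891, 450]) cube([1014, 297, 150]);
translate([0, 1188, 600]) cube([1014, 297, 150]);
translate([0, 1485, 750]) cube([1014, 297, 150]);
translate([0, 1782, 900]) cube([1014, 297, 150]);


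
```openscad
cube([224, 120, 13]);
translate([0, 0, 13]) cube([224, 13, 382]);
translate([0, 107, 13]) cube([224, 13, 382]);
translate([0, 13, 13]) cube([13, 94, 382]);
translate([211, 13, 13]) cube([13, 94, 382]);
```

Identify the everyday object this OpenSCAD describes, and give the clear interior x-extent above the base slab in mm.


An open box. The internal width is 198 mm.

A 224×120 base slab with four walls standing on it — an open box. The base is 224 mm wide and the walls are 13 mm thick, so the internal width is 224 − 2 × 13 = 198 mm.


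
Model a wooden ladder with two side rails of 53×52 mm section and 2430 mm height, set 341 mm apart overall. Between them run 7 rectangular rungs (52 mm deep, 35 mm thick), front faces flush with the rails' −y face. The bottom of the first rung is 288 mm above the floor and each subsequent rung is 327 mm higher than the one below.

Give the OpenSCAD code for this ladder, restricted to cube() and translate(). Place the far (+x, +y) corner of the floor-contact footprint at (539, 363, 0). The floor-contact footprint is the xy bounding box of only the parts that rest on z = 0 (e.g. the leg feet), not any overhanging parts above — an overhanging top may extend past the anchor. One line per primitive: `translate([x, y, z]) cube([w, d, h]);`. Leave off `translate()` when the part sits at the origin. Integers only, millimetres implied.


translate([198, 311, 0]) cube([53, 52, 2430]);
translate([486, 311, 0]) cube([53, 52, 2430]);
translate([251, 311, 288]) cube([235, 52, 35]);
translate([251, 311, 615]) cube([235, 52, 35]);
translate([251, 311, 942]) cube([235, 52, 35]);
translate([251, 311, 1269]) cube([235, 52, 35]);
translate([251, 311, 1596]) cube([235, 52, 35]);
translate([251, 311, 1923]) cube([235, 52, 35]);
translate([251, 311, 2250]) cube([235, 52, 35]);


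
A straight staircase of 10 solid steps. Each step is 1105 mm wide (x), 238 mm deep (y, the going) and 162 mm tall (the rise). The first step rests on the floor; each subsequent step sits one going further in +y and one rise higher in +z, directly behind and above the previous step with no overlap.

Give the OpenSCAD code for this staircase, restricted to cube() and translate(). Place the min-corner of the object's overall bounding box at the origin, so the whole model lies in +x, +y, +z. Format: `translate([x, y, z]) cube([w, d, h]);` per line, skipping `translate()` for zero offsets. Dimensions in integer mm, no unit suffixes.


cube([1105, 238, 162]);
translate([0, 238, 162]) cube([1105, 238, 162]);
translate([0, 476, 324]) cube([1105, 238, 162]);
translate([0, 714, 486]) cube([1105, 238, 162]);
translate([0, 952, 648]) cube([1105, 238, 162]);
translate([0, 1190, 810]) cube([1105, 238, 162]);
translate([0, 1428, 972]) cube([1105, 238, 162]);
translate([0, 1666, 1134]) cube([1105, 238, 162]);
translate([0, 1904, 1296]) cube([1105, 238, 162]);
translate([0, 2142, 1458]) cube([1105, 238, 162]);


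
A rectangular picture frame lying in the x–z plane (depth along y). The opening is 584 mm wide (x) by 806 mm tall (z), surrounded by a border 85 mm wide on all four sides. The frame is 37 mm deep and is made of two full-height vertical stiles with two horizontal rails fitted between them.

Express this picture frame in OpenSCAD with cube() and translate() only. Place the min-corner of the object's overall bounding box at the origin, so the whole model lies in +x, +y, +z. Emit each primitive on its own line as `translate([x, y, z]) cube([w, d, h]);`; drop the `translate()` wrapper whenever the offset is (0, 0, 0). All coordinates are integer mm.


cube([85, 37, 976]);
translate([669, 0, 0]) cube([85, 37, 976]);
translate([85, 0, 0]) cube([584, 37, 85]);
translate([85, 0, 891]) cube([584, 37, 85]);


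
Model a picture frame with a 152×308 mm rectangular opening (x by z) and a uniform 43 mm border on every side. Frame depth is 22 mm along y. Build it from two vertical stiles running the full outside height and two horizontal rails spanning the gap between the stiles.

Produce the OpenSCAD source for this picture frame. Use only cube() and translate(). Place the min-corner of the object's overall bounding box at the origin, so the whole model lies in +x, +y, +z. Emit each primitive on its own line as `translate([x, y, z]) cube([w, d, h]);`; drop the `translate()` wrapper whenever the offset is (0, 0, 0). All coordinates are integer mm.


cube([43, 22, 394]);
translate([195, 0, 0]) cube([43, 22, 394]);
translate([43, 0, 0]) cube([152, 22, 43]);
translate([43, 0, 351]) cube([152, 22, 43]);


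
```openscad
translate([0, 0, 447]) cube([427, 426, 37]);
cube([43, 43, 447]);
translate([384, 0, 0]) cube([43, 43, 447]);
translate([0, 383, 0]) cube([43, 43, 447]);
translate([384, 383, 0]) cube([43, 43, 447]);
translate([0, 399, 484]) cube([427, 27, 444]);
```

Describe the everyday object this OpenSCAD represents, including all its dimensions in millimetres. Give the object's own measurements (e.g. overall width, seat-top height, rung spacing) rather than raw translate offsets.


A chair. The seat is a 427×426×37 mm slab with its top at z = 484 mm, on four 43×43 mm corner legs (flush with the seat edges, standing on z = 0). A flat backrest 27 mm thick, 444 mm tall, spans the full seat width and rises from the seat top along its +y edge, rear face flush with the rear of the seat.


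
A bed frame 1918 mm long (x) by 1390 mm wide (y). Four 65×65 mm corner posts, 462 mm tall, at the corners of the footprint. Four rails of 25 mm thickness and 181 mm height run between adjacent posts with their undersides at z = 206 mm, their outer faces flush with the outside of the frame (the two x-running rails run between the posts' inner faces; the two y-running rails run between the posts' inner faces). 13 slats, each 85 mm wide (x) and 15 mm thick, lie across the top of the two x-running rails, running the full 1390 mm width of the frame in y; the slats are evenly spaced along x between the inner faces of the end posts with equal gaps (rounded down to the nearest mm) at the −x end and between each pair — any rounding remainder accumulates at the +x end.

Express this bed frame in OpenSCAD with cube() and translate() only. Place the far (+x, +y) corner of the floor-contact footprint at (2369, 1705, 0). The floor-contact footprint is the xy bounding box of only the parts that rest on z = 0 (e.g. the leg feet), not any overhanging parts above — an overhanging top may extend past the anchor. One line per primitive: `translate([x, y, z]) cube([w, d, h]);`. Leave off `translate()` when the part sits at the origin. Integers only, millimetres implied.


// slat z = rail_z + rail_h = 206 + 181 = 387
// slat gap = ⌊(1788 − 13·85) / 14⌋ = 48
translate([451, 315, 0]) cube([65, 65, 462]);
translate([451, 1640, 0]) cube([65, 65, 462]);
translate([2304, 315, 0]) cube([65, 65, 462]);
translate([2304, 1640, 0]) cube([65, 65, 462]);
translate([516, 315, 206]) cube([1788, 25, 181]);
translate([516, 1680, 206]) cube([1788, 25, 181]);
translate([451, 380, 206]) cube([25, 1260, 181]);
translate([2344, 380, 206]) cube([25, 1260, 181]);
translate([564, 315, 387]) cube([85, 1390, 15]);
translate([697, 315, 387]) cube([85, 1390, 15]);
translate([830, 315, 387]) cube([85, 1390, 15]);
translate([963, 315, 387]) cube([85, 1390, 15]);
translate([1096, 315, 387]) cube([85, 1390, 15]);
translate([1229, 315, 387]) cube([85, 1390, 15]);
translate([1362, 315, 387]) cube([85, 1390, 15]);
translate([1495, 315, 387]) cube([85, 1390, 15]);
translate([1628, 315, 387]) cube([85, 1390, 15]);
translate([1761, 315, 387]) cube([85, 1390, 15]);
translate([1894, 315, 387]) cube([85, 1390, 15]);
translate([2027, 315, 387]) cube([85, 1390, 15]);
translate([2160, 315, 387]) cube([85, 1390, 15]);


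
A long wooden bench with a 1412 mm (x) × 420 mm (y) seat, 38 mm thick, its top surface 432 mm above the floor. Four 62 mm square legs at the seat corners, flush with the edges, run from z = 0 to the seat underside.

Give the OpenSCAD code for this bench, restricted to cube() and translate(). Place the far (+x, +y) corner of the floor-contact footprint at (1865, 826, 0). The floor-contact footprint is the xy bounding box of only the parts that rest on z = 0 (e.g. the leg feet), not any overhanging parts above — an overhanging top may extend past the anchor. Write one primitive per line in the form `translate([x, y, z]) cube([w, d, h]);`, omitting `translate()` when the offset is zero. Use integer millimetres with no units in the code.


// leg_h = 432 − 38 = 394
translate([453, 406, 394]) cube([1412, 420, 38]);
translate([453, 406, 0]) cube([62, 62, 394]);
translate([453, 764, 0]) cube([62, 62, 394]);
translate([1803, 406, 0]) cube([62, 62, 394]);
translate([1803, 764, 0]) cube([62, 62, 394]);


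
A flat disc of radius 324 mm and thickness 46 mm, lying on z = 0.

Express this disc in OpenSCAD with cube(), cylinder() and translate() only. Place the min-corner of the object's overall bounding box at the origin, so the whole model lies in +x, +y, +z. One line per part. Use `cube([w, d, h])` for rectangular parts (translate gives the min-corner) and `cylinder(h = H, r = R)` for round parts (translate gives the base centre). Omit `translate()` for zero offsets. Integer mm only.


translate([324, 324, 0]) cylinder(h = 46, r = 324);


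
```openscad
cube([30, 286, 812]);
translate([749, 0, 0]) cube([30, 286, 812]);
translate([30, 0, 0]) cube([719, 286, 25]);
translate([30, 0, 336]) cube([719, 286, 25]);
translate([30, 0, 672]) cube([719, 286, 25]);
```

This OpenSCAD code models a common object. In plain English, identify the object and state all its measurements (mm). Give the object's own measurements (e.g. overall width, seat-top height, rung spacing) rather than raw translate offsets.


An open bookshelf. Two side panels, each 30 mm thick, 286 mm deep and 812 mm tall, stand 779 mm apart (outside-to-outside). Between them sit 3 shelves, each 25 mm thick and 286 mm deep, spanning the full gap between the sides. The bottom shelf rests on the floor (its underside at z = 0) and the clear gap between one shelf's top and the next shelf's underside is 311 mm.


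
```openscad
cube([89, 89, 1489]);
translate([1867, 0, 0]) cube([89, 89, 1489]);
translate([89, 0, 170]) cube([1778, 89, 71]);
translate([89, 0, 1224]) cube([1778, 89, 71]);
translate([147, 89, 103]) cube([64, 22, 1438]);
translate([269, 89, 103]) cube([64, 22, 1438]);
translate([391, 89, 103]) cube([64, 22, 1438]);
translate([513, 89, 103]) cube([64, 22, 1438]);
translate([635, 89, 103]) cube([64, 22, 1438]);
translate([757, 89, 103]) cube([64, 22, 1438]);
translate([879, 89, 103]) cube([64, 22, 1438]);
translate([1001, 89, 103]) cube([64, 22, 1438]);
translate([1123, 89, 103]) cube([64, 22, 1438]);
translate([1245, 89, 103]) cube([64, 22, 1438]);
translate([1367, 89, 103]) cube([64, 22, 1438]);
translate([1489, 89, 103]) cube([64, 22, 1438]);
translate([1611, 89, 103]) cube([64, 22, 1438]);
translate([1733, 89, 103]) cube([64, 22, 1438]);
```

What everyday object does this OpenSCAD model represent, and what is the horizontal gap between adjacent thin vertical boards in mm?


A fence section. The picket gap is 58 mm.

Two posts, two rails, 14 pickets — a fence section. Span 1778 mm holds 14 pickets of 64 mm with 15 equal gaps: ⌊(1778 − 14·64) / 15⌋ = 58 mm.


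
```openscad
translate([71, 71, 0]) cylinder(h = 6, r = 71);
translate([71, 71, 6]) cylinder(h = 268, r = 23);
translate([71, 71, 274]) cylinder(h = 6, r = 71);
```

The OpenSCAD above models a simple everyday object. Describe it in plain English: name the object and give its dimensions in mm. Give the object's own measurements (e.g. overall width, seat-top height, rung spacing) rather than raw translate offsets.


A spool: two coaxial disc flanges of radius 71 mm and thickness 6 mm, joined by a core cylinder of radius 23 mm and height 268 mm. The lower flange rests on z = 0 and the three cylinders share a vertical axis.


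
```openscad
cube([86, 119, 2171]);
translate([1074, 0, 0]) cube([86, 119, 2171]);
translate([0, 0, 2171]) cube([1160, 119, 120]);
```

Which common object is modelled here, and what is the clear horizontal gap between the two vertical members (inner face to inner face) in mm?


A door frame. The clear opening width is 988 mm.

Two 2171 mm tall posts with a header on top — a door frame. The left jamb is 86 mm wide at x = 0; the right jamb starts at x = 1074. The clear opening is 1074 − 86 = 988 mm.


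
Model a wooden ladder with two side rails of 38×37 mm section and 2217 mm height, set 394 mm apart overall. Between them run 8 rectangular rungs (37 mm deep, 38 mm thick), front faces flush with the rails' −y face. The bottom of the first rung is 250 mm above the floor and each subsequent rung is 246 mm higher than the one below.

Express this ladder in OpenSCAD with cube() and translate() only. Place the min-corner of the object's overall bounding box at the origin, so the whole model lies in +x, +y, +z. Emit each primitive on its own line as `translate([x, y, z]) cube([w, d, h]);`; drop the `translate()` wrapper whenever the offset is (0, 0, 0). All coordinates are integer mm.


// rung span = 394 - 2*38 = 318
// rung[k] z = 250 + k*246
cube([38, 37, 2217]);
translate([356, 0, 0]) cube([38, 37, 2217]);
translate([38, 0, 250]) cube([318, 37, 38]);
translate([38, 0, 496]) cube([318, 37, 38]);
translate([38, 0, 742]) cube([318, 37, 38]);
translate([38, 0, 988]) cube([318, 37, 38]);
translate([38, 0, 1234]) cube([318, 37, 38]);
translate([38, 0, 1480]) cube([318, 37, 38]);
translate([38, 0, 1726]) cube([318, 37, 38]);
translate([38, 0, 1972]) cube([318, 37, 38]);


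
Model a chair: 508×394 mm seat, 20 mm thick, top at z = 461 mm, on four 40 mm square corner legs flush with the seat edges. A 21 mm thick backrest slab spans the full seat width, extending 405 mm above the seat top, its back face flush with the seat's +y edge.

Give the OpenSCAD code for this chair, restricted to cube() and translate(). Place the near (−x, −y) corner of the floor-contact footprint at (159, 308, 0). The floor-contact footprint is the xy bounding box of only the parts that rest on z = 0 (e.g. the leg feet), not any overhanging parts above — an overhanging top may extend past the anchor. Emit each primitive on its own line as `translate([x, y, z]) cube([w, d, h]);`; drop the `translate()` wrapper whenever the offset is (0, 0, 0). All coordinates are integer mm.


// leg_h = 461 - 20 = 441
translate([159, 308, 441]) cube([508, 394, 20]);
translate([159, 308, 0]) cube([40, 40, 441]);
translate([627, 308, 0]) cube([40, 40, 441]);
translate([159, 662, 0]) cube([40, 40, 441]);
translate([627, 662, 0]) cube([40, 40, 441]);
translate([159, 681, 461]) cube([508, 21, 405]);


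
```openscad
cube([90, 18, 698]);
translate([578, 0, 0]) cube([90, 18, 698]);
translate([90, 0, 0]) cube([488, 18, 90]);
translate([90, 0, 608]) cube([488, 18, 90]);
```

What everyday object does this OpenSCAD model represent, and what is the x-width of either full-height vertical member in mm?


A picture frame. The border width is 90 mm.

Four thin pieces enclosing a rectangular opening — a picture frame. The two full-height stiles are 698 mm tall; the top rail sits at z = 608 and is 90 mm tall, so the border above the opening is 698 − 608 = 90 mm, matching the stile x-width.


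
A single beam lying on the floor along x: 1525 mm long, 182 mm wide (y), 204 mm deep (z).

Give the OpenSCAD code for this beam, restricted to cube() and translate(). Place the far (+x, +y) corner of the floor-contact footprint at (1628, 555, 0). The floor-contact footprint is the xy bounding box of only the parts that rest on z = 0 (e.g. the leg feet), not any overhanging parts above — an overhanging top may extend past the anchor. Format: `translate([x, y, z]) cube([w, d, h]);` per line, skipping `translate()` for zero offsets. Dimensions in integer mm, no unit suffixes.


translate([103, 373, 0]) cube([1525, 182, 204]);


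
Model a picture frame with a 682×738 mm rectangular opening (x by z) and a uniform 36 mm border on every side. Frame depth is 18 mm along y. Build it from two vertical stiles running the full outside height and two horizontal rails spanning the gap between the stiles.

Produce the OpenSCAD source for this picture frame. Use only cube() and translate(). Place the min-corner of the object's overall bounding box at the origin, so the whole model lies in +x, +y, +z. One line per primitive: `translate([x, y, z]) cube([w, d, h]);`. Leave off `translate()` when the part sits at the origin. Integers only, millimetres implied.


cube([36, 18, 810]);
translate([718, 0, 0]) cube([36, 18, 810]);
translate([36, 0, 0]) cube([682, 18, 36]);
translate([36, 0, 774]) cube([682, 18, 36]);
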